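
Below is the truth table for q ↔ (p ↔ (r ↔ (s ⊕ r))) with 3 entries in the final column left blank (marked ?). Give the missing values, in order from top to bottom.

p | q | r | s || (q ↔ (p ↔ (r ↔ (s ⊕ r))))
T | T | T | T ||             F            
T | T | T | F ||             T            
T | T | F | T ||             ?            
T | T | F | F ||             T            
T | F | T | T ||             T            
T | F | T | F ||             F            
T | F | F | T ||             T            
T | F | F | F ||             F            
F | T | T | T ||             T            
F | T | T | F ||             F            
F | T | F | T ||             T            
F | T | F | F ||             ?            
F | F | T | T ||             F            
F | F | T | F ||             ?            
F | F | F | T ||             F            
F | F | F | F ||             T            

Row p=T, q=T, r=F, s=T: (p ↔ (r ↔ (s ⊕ r))) = F, so (q ↔ (p ↔ (r ↔ (s ⊕ r)))) = F.
Row p=F, q=T, r=F, s=F: (p ↔ (r ↔ (s ⊕ r))) = F, so (q ↔ (p ↔ (r ↔ (s ⊕ r)))) = F.
Row p=F, q=F, r=T, s=F: (p ↔ (r ↔ (s ⊕ r))) = F, so (q ↔ (p ↔ (r ↔ (s ⊕ r)))) = T.

F, F, T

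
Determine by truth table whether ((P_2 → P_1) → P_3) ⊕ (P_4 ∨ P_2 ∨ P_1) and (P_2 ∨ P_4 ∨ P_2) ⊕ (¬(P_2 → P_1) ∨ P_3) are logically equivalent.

not equivalent

P_1  P_2  P_3  P_4  |  φ  ψ
 F    F    F    F   |  F  F
 F    F    F    T   |  T  T
 F    F    T    F   |  T  T
 F    F    T    T   |  F  F
 F    T    F    F   |  F  F
 F    T    F    T   |  F  F
 F    T    T    F   |  F  F
 F    T    T    T   |  F  F
 T    F    F    F   |  T  F
 T    F    F    T   |  T  T
 T    F    T    F   |  F  T
 T    F    T    T   |  F  F
 T    T    F    F   |  T  T
 T    T    F    T   |  T  T
 T    T    T    F   |  F  F
 T    T    T    T   |  F  F
The columns differ at P_1=T, P_2=F, P_3=F, P_4=F (φ=T, ψ=F), so they are not equivalent.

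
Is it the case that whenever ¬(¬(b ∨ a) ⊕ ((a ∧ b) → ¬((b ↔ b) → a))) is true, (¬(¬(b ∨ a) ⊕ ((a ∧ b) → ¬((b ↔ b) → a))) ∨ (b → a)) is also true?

yes

a  b  |  φ  ψ
0  0  |  1  1
0  1  |  0  0
1  0  |  0  1
1  1  |  1  1
In every row where φ is true, ψ is also true, so φ ⊨ ψ.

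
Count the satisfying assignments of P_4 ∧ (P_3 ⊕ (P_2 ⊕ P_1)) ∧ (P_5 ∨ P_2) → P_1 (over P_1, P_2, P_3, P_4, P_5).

P_1 | P_2 | P_3 | P_4 | P_5 || φ
 0  |  0  |  0  |  0  |  0  || 1
 0  |  0  |  0  |  0  |  1  || 1
 0  |  0  |  0  |  1  |  0  || 1
 0  |  0  |  0  |  1  |  1  || 1
 0  |  0  |  1  |  0  |  0  || 1
 0  |  0  |  1  |  0  |  1  || 1
 0  |  0  |  1  |  1  |  0  || 1
 0  |  0  |  1  |  1  |  1  || 0
 0  |  1  |  0  |  0  |  0  || 1
 0  |  1  |  0  |  0  |  1  || 1
 0  |  1  |  0  |  1  |  0  || 0
 0  |  1  |  0  |  1  |  1  || 0
 0  |  1  |  1  |  0  |  0  || 1
 0  |  1  |  1  |  0  |  1  || 1
 0  |  1  |  1  |  1  |  0  || 1
 0  |  1  |  1  |  1  |  1  || 1
 1  |  0  |  0  |  0  |  0  || 1
 1  |  0  |  0  |  0  |  1  || 1
 1  |  0  |  0  |  1  |  0  || 1
 1  |  0  |  0  |  1  |  1  || 1
 1  |  0  |  1  |  0  |  0  || 1
 1  |  0  |  1  |  0  |  1  || 1
 1  |  0  |  1  |  1  |  0  || 1
 1  |  0  |  1  |  1  |  1  || 1
 1  |  1  |  0  |  0  |  0  || 1
 1  |  1  |  0  |  0  |  1  || 1
 1  |  1  |  0  |  1  |  0  || 1
 1  |  1  |  0  |  1  |  1  || 1
 1  |  1  |  1  |  0  |  0  || 1
 1  |  1  |  1  |  0  |  1  || 1
 1  |  1  |  1  |  1  |  0  || 1
 1  |  1  |  1  |  1  |  1  || 1
The formula is true on 29 of the 32 rows.

29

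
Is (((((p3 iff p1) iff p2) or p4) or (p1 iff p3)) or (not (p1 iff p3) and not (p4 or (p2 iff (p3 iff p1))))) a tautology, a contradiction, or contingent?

tautology

p1  p2  p3  p4  |  φ
T   T   T   T   |  T
T   T   T   F   |  T
T   T   F   T   |  T
T   T   F   F   |  T
T   F   T   T   |  T
T   F   T   F   |  T
T   F   F   T   |  T
T   F   F   F   |  T
F   T   T   T   |  T
F   T   T   F   |  T
F   T   F   T   |  T
F   T   F   F   |  T
F   F   T   T   |  T
F   F   T   F   |  T
F   F   F   T   |  T
F   F   F   F   |  T
Every row is T, so the formula is a tautology.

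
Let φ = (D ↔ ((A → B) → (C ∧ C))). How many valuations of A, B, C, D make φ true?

A | B | C | D | (A → B) | (C ∧ C) | ((A → B) → (C ∧ C)) | (D ↔ ((A → B) → (C ∧ C)))
- | - | - | - | ------- | ------- | ------------------- | -------------------------
T | T | T | T |    T    |    T    |          T          |             T            
T | T | T | F |    T    |    T    |          T          |             F            
T | T | F | T |    T    |    F    |          F          |             F            
T | T | F | F |    T    |    F    |          F          |             T            
T | F | T | T |    F    |    T    |          T          |             T            
T | F | T | F |    F    |    T    |          T          |             F            
T | F | F | T |    F    |    F    |          T          |             T            
T | F | F | F |    F    |    F    |          T          |             F            
F | T | T | T |    T    |    T    |          T          |             T            
F | T | T | F |    T    |    T    |          T          |             F            
F | T | F | T |    T    |    F    |          F          |             F            
F | T | F | F |    T    |    F    |          F          |             T            
F | F | T | T |    T    |    T    |          T          |             T            
F | F | T | F |    T    |    T    |          T          |             F            
F | F | F | T |    T    |    F    |          F          |             F            
F | F | F | F |    T    |    F    |          F          |             T            
The formula is true on 8 of the 16 rows.

8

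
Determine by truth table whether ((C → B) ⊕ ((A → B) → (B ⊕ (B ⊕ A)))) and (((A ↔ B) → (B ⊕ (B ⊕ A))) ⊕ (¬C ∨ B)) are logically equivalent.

not equivalent

A  B  C  |  φ  ψ
F  F  F  |  T  T
F  F  T  |  F  F
F  T  F  |  T  F
F  T  T  |  T  F
T  F  F  |  F  F
T  F  T  |  T  T
T  T  F  |  F  F
T  T  T  |  F  F
The columns differ at A=F, B=T, C=F (φ=T, ψ=F), so they are not equivalent.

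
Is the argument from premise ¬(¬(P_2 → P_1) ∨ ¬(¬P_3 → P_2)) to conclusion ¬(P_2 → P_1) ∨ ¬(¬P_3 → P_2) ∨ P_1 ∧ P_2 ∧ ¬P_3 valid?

no

P_1 | P_2 | P_3 || φ | ψ
 1  |  1  |  1  || 1 | 0
 1  |  1  |  0  || 1 | 1
 1  |  0  |  1  || 1 | 0
 1  |  0  |  0  || 0 | 1
 0  |  1  |  1  || 0 | 1
 0  |  1  |  0  || 0 | 1
 0  |  0  |  1  || 1 | 0
 0  |  0  |  0  || 0 | 1
At P_1=1, P_2=1, P_3=1 we have φ true but ψ false, so φ does not entail ψ.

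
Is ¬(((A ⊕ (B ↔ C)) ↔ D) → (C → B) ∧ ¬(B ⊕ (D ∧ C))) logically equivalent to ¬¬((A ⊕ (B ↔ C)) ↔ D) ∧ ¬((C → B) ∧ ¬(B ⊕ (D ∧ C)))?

equivalent

A  B  C  D  |  φ  ψ
F  F  F  F  |  F  F
F  F  F  T  |  F  F
F  F  T  F  |  T  T
F  F  T  T  |  F  F
F  T  F  F  |  T  T
F  T  F  T  |  F  F
F  T  T  F  |  F  F
F  T  T  T  |  F  F
T  F  F  F  |  F  F
T  F  F  T  |  F  F
T  F  T  F  |  F  F
T  F  T  T  |  T  T
T  T  F  F  |  F  F
T  T  F  T  |  T  T
T  T  T  F  |  T  T
T  T  T  T  |  F  F
The columns for φ and ψ agree on every row, so they are logically equivalent.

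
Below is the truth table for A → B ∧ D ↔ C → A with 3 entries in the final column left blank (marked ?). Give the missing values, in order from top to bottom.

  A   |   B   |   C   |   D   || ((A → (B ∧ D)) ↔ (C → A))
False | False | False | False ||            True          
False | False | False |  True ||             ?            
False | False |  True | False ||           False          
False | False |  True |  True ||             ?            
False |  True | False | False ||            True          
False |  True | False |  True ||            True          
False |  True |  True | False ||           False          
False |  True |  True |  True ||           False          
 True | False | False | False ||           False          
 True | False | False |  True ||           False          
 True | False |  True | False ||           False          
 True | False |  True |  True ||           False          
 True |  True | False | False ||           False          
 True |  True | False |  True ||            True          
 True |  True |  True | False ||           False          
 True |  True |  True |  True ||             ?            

True, False, True

Row A=False, B=False, C=False, D=True: (A → B ∧ D) = True, (C → A) = True, so ((A → (B ∧ D)) ↔ (C → A)) = True.
Row A=False, B=False, C=True, D=True: (A → B ∧ D) = True, (C → A) = False, so ((A → (B ∧ D)) ↔ (C → A)) = False.
Row A=True, B=True, C=True, D=True: (A → B ∧ D) = True, (C → A) = True, so ((A → (B ∧ D)) ↔ (C → A)) = True.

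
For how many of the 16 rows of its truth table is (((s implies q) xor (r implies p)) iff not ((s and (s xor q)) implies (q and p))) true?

p | q | r | s | φ
- | - | - | - | -
T | T | T | T | T
T | T | T | F | T
T | T | F | T | T
T | T | F | F | T
T | F | T | T | T
T | F | T | F | T
T | F | F | T | T
T | F | F | F | T
F | T | T | T | F
F | T | T | F | F
F | T | F | T | T
F | T | F | F | T
F | F | T | T | F
F | F | T | F | F
F | F | F | T | T
F | F | F | F | T
The formula is true on 12 of the 16 rows.

12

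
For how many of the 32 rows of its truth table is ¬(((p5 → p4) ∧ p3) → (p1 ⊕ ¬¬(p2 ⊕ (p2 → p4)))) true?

p1 | p2 | p3 | p4 | p5 || φ
T  | T  | T  | T  | T  || F
T  | T  | T  | T  | F  || F
T  | T  | T  | F  | T  || F
T  | T  | T  | F  | F  || T
T  | T  | F  | T  | T  || F
T  | T  | F  | T  | F  || F
T  | T  | F  | F  | T  || F
T  | T  | F  | F  | F  || F
T  | F  | T  | T  | T  || T
T  | F  | T  | T  | F  || T
T  | F  | T  | F  | T  || F
T  | F  | T  | F  | F  || T
T  | F  | F  | T  | T  || F
T  | F  | F  | T  | F  || F
T  | F  | F  | F  | T  || F
T  | F  | F  | F  | F  || F
F  | T  | T  | T  | T  || T
F  | T  | T  | T  | F  || T
F  | T  | T  | F  | T  || F
F  | T  | T  | F  | F  || F
F  | T  | F  | T  | T  || F
F  | T  | F  | T  | F  || F
F  | T  | F  | F  | T  || F
F  | T  | F  | F  | F  || F
F  | F  | T  | T  | T  || F
F  | F  | T  | T  | F  || F
F  | F  | T  | F  | T  || F
F  | F  | T  | F  | F  || F
F  | F  | F  | T  | T  || F
F  | F  | F  | T  | F  || F
F  | F  | F  | F  | T  || F
F  | F  | F  | F  | F  || F
The formula is true on 6 of the 32 rows.

6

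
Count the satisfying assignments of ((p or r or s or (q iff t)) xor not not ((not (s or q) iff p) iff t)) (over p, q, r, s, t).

14

p  q  r  s  t  |  φ
F  F  F  F  F  |  F
F  F  F  F  T  |  F
F  F  F  T  F  |  T
F  F  F  T  T  |  F
F  F  T  F  F  |  F
F  F  T  F  T  |  T
F  F  T  T  F  |  T
F  F  T  T  T  |  F
F  T  F  F  F  |  F
F  T  F  F  T  |  F
F  T  F  T  F  |  T
F  T  F  T  T  |  F
F  T  T  F  F  |  T
F  T  T  F  T  |  F
F  T  T  T  F  |  T
F  T  T  T  T  |  F
T  F  F  F  F  |  T
T  F  F  F  T  |  F
T  F  F  T  F  |  F
T  F  F  T  T  |  T
T  F  T  F  F  |  T
T  F  T  F  T  |  F
T  F  T  T  F  |  F
T  F  T  T  T  |  T
T  T  F  F  F  |  F
T  T  F  F  T  |  T
T  T  F  T  F  |  F
T  T  F  T  T  |  T
T  T  T  F  F  |  F
T  T  T  F  T  |  T
T  T  T  T  F  |  F
T  T  T  T  T  |  T
The formula is true on 14 of the 32 rows.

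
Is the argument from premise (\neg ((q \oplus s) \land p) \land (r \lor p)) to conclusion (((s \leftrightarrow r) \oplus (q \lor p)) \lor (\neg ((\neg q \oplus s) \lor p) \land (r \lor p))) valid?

p | q | r | s || φ | ψ
F | F | F | F || F | T
F | F | F | T || F | F
F | F | T | F || T | F
F | F | T | T || T | T
F | T | F | F || F | F
F | T | F | T || F | T
F | T | T | F || T | T
F | T | T | T || T | F
T | F | F | F || T | F
T | F | F | T || F | T
T | F | T | F || T | T
T | F | T | T || F | F
T | T | F | F || F | F
T | T | F | T || T | T
T | T | T | F || F | T
T | T | T | T || T | F
At p=F, q=F, r=T, s=F we have φ true but ψ false, so φ does not entail ψ.

no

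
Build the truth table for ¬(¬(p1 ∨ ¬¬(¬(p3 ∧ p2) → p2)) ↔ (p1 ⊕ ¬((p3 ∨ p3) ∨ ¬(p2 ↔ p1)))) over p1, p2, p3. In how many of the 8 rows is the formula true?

4

p1 | p2 | p3 | φ
-- | -- | -- | -
T  | T  | T  | T
T  | T  | F  | F
T  | F  | T  | T
T  | F  | F  | T
F  | T  | T  | F
F  | T  | F  | F
F  | F  | T  | T
F  | F  | F  | F
The formula is true on 4 of the 8 rows.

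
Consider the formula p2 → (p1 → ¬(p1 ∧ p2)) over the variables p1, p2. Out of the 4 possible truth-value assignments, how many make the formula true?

3

p1 | p2 || (p1 ∧ p2) | ¬(p1 ∧ p2) | (p1 → ¬(p1 ∧ p2)) | (p2 → (p1 → ¬(p1 ∧ p2)))
1  | 1  ||     1     |     0      |         0         |            0            
1  | 0  ||     0     |     1      |         1         |            1            
0  | 1  ||     0     |     1      |         1         |            1            
0  | 0  ||     0     |     1      |         1         |            1            
The formula is true on 3 of the 4 rows.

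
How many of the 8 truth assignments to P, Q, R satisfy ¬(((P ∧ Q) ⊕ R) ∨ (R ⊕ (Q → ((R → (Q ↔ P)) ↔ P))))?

2

P | Q | R || φ
T | T | T || T
T | T | F || F
T | F | T || F
T | F | F || F
F | T | T || F
F | T | F || T
F | F | T || F
F | F | F || F
The formula is true on 2 of the 8 rows.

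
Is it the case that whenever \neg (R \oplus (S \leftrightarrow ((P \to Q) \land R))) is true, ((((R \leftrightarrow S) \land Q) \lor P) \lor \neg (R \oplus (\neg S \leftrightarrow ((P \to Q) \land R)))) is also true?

no

P | Q | R | S | φ | ψ
- | - | - | - | - | -
F | F | F | F | F | T
F | F | F | T | T | F
F | F | T | F | F | T
F | F | T | T | T | F
F | T | F | F | F | T
F | T | F | T | T | F
F | T | T | F | F | T
F | T | T | T | T | T
T | F | F | F | F | T
T | F | F | T | T | T
T | F | T | F | T | T
T | F | T | T | F | T
T | T | F | F | F | T
T | T | F | T | T | T
T | T | T | F | F | T
T | T | T | T | T | T
At P=F, Q=F, R=F, S=T we have φ true but ψ false, so φ does not entail ψ.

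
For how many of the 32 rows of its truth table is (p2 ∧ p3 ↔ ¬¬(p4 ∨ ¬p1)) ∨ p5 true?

22

p1 | p2 | p3 | p4 | p5 | (((p2 ∧ p3) ↔ ¬¬(p4 ∨ ¬p1)) ∨ p5)
-- | -- | -- | -- | -- | ---------------------------------
F  | F  | F  | F  | F  |                 F                
F  | F  | F  | F  | T  |                 T                
F  | F  | F  | T  | F  |                 F                
F  | F  | F  | T  | T  |                 T                
F  | F  | T  | F  | F  |                 F                
F  | F  | T  | F  | T  |                 T                
F  | F  | T  | T  | F  |                 F                
F  | F  | T  | T  | T  |                 T                
F  | T  | F  | F  | F  |                 F                
F  | T  | F  | F  | T  |                 T                
F  | T  | F  | T  | F  |                 F                
F  | T  | F  | T  | T  |                 T                
F  | T  | T  | F  | F  |                 T                
F  | T  | T  | F  | T  |                 T                
F  | T  | T  | T  | F  |                 T                
F  | T  | T  | T  | T  |                 T                
T  | F  | F  | F  | F  |                 T                
T  | F  | F  | F  | T  |                 T                
T  | F  | F  | T  | F  |                 F                
T  | F  | F  | T  | T  |                 T                
T  | F  | T  | F  | F  |                 T                
T  | F  | T  | F  | T  |                 T                
T  | F  | T  | T  | F  |                 F                
T  | F  | T  | T  | T  |                 T                
T  | T  | F  | F  | F  |                 T                
T  | T  | F  | F  | T  |                 T                
T  | T  | F  | T  | F  |                 F                
T  | T  | F  | T  | T  |                 T                
T  | T  | T  | F  | F  |                 F                
T  | T  | T  | F  | T  |                 T                
T  | T  | T  | T  | F  |                 T                
T  | T  | T  | T  | T  |                 T                
The formula is true on 22 of the 32 rows.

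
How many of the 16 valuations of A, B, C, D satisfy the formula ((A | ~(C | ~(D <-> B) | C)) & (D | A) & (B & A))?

4

A | B | C | D | φ
- | - | - | - | -
1 | 1 | 1 | 1 | 1
1 | 1 | 1 | 0 | 1
1 | 1 | 0 | 1 | 1
1 | 1 | 0 | 0 | 1
1 | 0 | 1 | 1 | 0
1 | 0 | 1 | 0 | 0
1 | 0 | 0 | 1 | 0
1 | 0 | 0 | 0 | 0
0 | 1 | 1 | 1 | 0
0 | 1 | 1 | 0 | 0
0 | 1 | 0 | 1 | 0
0 | 1 | 0 | 0 | 0
0 | 0 | 1 | 1 | 0
0 | 0 | 1 | 0 | 0
0 | 0 | 0 | 1 | 0
0 | 0 | 0 | 0 | 0
The formula is true on 4 of the 16 rows.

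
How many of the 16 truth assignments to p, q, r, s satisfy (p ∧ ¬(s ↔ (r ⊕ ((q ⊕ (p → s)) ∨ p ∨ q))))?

p | q | r | s | (p → s) | (q ⊕ (p → s)) | ((q ⊕ (p → s)) ∨ p ∨ q) | φ
- | - | - | - | ------- | ------------- | ----------------------- | -
T | T | T | T |    T    |       F       |            T            | T
T | T | T | F |    F    |       T       |            T            | F
T | T | F | T |    T    |       F       |            T            | F
T | T | F | F |    F    |       T       |            T            | T
T | F | T | T |    T    |       T       |            T            | T
T | F | T | F |    F    |       F       |            T            | F
T | F | F | T |    T    |       T       |            T            | F
T | F | F | F |    F    |       F       |            T            | T
F | T | T | T |    T    |       F       |            T            | F
F | T | T | F |    T    |       F       |            T            | F
F | T | F | T |    T    |       F       |            T            | F
F | T | F | F |    T    |       F       |            T            | F
F | F | T | T |    T    |       T       |            T            | F
F | F | T | F |    T    |       T       |            T            | F
F | F | F | T |    T    |       T       |            T            | F
F | F | F | F |    T    |       T       |            T            | F
The formula is true on 4 of the 16 rows.

4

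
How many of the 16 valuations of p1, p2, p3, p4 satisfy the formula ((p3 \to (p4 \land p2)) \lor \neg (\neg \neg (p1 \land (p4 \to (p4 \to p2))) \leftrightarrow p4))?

p1  p2  p3  p4  |  φ
T   T   T   T   |  T
T   T   T   F   |  T
T   T   F   T   |  T
T   T   F   F   |  T
T   F   T   T   |  T
T   F   T   F   |  T
T   F   F   T   |  T
T   F   F   F   |  T
F   T   T   T   |  T
F   T   T   F   |  F
F   T   F   T   |  T
F   T   F   F   |  T
F   F   T   T   |  T
F   F   T   F   |  F
F   F   F   T   |  T
F   F   F   F   |  T
The formula is true on 14 of the 16 rows.

14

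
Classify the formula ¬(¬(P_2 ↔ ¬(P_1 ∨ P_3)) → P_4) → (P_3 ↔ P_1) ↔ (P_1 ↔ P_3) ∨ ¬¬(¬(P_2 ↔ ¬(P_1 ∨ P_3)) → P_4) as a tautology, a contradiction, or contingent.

P_1  P_2  P_3  P_4  |  (P_1 ∨ P_3)  ¬(P_1 ∨ P_3)  (P_2 ↔ ¬(P_1 ∨ P_3))  ¬(P_2 ↔ ¬(P_1 ∨ P_3))  (P_3 ↔ P_1)  (P_1 ↔ P_3)  φ
 T    T    T    T   |       T            F                 F                      T                 T            T       T
 T    T    T    F   |       T            F                 F                      T                 T            T       T
 T    T    F    T   |       T            F                 F                      T                 F            F       T
 T    T    F    F   |       T            F                 F                      T                 F            F       T
 T    F    T    T   |       T            F                 T                      F                 T            T       T
 T    F    T    F   |       T            F                 T                      F                 T            T       T
 T    F    F    T   |       T            F                 T                      F                 F            F       T
 T    F    F    F   |       T            F                 T                      F                 F            F       T
 F    T    T    T   |       T            F                 F                      T                 F            F       T
 F    T    T    F   |       T            F                 F                      T                 F            F       T
 F    T    F    T   |       F            T                 T                      F                 T            T       T
 F    T    F    F   |       F            T                 T                      F                 T            T       T
 F    F    T    T   |       T            F                 T                      F                 F            F       T
 F    F    T    F   |       T            F                 T                      F                 F            F       T
 F    F    F    T   |       F            T                 F                      T                 T            T       T
 F    F    F    F   |       F            T                 F                      T                 T            T       T
Every row is T, so the formula is a tautology.

tautology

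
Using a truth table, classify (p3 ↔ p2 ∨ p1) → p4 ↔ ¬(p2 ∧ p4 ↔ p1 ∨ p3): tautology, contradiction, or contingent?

contingent

p1  p2  p3  p4  |  (p2 ∨ p1)  (p3 ↔ (p2 ∨ p1))  ((p3 ↔ (p2 ∨ p1)) → p4)  (p2 ∧ p4)  (p1 ∨ p3)  ((p2 ∧ p4) ↔ (p1 ∨ p3))  ¬((p2 ∧ p4) ↔ (p1 ∨ p3))  φ
0   0   0   0   |      0             1                     0                 0          0                 1                        0              1
0   0   0   1   |      0             1                     1                 0          0                 1                        0              0
0   0   1   0   |      0             0                     1                 0          1                 0                        1              1
0   0   1   1   |      0             0                     1                 0          1                 0                        1              1
0   1   0   0   |      1             0                     1                 0          0                 1                        0              0
0   1   0   1   |      1             0                     1                 1          0                 0                        1              1
0   1   1   0   |      1             1                     0                 0          1                 0                        1              0
0   1   1   1   |      1             1                     1                 1          1                 1                        0              0
1   0   0   0   |      1             0                     1                 0          1                 0                        1              1
1   0   0   1   |      1             0                     1                 0          1                 0                        1              1
1   0   1   0   |      1             1                     0                 0          1                 0                        1              0
1   0   1   1   |      1             1                     1                 0          1                 0                        1              1
1   1   0   0   |      1             0                     1                 0          1                 0                        1              1
1   1   0   1   |      1             0                     1                 1          1                 1                        0              0
1   1   1   0   |      1             1                     0                 0          1                 0                        1              0
1   1   1   1   |      1             1                     1                 1          1                 1                        0              0
8 of 16 rows are 1, so the formula is contingent.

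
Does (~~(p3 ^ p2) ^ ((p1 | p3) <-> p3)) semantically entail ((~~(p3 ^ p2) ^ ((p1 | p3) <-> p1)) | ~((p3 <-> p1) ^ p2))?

p1 | p2 | p3 || φ | ψ
1  | 1  | 1  || 1 | 1
1  | 1  | 0  || 1 | 0
1  | 0  | 1  || 0 | 0
1  | 0  | 0  || 0 | 1
0  | 1  | 1  || 1 | 0
0  | 1  | 0  || 0 | 1
0  | 0  | 1  || 0 | 1
0  | 0  | 0  || 1 | 1
At p1=1, p2=1, p3=0 we have φ true but ψ false, so φ does not entail ψ.

no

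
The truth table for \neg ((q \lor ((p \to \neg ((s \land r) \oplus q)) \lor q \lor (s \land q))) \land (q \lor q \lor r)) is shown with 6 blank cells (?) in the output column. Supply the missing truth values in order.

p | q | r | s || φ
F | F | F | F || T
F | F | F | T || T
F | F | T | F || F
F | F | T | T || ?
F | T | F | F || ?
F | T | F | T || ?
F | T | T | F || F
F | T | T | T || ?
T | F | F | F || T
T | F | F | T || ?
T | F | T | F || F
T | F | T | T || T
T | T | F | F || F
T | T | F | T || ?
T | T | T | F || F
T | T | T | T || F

Row 4: (q \lor ((p \to \neg ((s \land r) \oplus q)) \lor q \lor (s \land q))) = T, (q \lor q \lor r) = T, ((q \lor ((p \to \neg ((s \land r) \oplus q)) \lor q \lor (s \land q))) \land (q \lor q \lor r)) = T, so the formula = F.
Row 5: (q \lor ((p \to \neg ((s \land r) \oplus q)) \lor q \lor (s \land q))) = T, (q \lor q \lor r) = T, ((q \lor ((p \to \neg ((s \land r) \oplus q)) \lor q \lor (s \land q))) \land (q \lor q \lor r)) = T, so the formula = F.
Row 6: (q \lor ((p \to \neg ((s \land r) \oplus q)) \lor q \lor (s \land q))) = T, (q \lor q \lor r) = T, ((q \lor ((p \to \neg ((s \land r) \oplus q)) \lor q \lor (s \land q))) \land (q \lor q \lor r)) = T, so the formula = F.
Row 8: (q \lor ((p \to \neg ((s \land r) \oplus q)) \lor q \lor (s \land q))) = T, (q \lor q \lor r) = T, ((q \lor ((p \to \neg ((s \land r) \oplus q)) \lor q \lor (s \land q))) \land (q \lor q \lor r)) = T, so the formula = F.
Row 10: (q \lor ((p \to \neg ((s \land r) \oplus q)) \lor q \lor (s \land q))) = T, (q \lor q \lor r) = F, ((q \lor ((p \to \neg ((s \land r) \oplus q)) \lor q \lor (s \land q))) \land (q \lor q \lor r)) = F, so the formula = T.
Row 14: (q \lor ((p \to \neg ((s \land r) \oplus q)) \lor q \lor (s \land q))) = T, (q \lor q \lor r) = T, ((q \lor ((p \to \neg ((s \land r) \oplus q)) \lor q \lor (s \land q))) \land (q \lor q \lor r)) = T, so the formula = F.

F, F, F, F, T, F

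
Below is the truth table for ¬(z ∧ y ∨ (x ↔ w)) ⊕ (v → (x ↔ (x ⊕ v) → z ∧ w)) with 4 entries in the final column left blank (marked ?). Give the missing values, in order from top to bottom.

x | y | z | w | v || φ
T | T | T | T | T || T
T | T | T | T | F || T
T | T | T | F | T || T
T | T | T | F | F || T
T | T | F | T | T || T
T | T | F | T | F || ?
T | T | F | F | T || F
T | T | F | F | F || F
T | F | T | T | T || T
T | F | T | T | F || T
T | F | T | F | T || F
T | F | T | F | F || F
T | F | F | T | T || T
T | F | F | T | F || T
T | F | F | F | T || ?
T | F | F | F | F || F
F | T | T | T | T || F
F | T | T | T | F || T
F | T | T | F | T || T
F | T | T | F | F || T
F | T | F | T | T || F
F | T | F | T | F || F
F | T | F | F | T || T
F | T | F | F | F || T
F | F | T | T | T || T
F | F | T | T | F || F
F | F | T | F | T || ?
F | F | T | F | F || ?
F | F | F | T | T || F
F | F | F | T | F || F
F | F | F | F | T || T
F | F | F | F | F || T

T, F, T, T

Row x=T, y=T, z=F, w=T, v=F: ¬(z ∧ y ∨ (x ↔ w)) = F, (v → (x ↔ (x ⊕ v) → z ∧ w)) = T, so the formula = T.
Row x=T, y=F, z=F, w=F, v=T: ¬(z ∧ y ∨ (x ↔ w)) = T, (v → (x ↔ (x ⊕ v) → z ∧ w)) = T, so the formula = F.
Row x=F, y=F, z=T, w=F, v=T: ¬(z ∧ y ∨ (x ↔ w)) = F, (v → (x ↔ (x ⊕ v) → z ∧ w)) = T, so the formula = T.
Row x=F, y=F, z=T, w=F, v=F: ¬(z ∧ y ∨ (x ↔ w)) = F, (v → (x ↔ (x ⊕ v) → z ∧ w)) = T, so the formula = T.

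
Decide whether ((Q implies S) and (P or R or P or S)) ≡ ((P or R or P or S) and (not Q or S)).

equivalent

P | Q | R | S || φ | ψ
F | F | F | F || F | F
F | F | F | T || T | T
F | F | T | F || T | T
F | F | T | T || T | T
F | T | F | F || F | F
F | T | F | T || T | T
F | T | T | F || F | F
F | T | T | T || T | T
T | F | F | F || T | T
T | F | F | T || T | T
T | F | T | F || T | T
T | F | T | T || T | T
T | T | F | F || F | F
T | T | F | T || T | T
T | T | T | F || F | F
T | T | T | T || T | T
The columns for φ and ψ agree on every row, so they are logically equivalent.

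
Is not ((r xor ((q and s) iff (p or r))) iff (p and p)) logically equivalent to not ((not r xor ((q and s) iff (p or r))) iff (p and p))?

p  q  r  s  |  φ  ψ
F  F  F  F  |  T  F
F  F  F  T  |  T  F
F  F  T  F  |  T  F
F  F  T  T  |  T  F
F  T  F  F  |  T  F
F  T  F  T  |  F  T
F  T  T  F  |  T  F
F  T  T  T  |  F  T
T  F  F  F  |  T  F
T  F  F  T  |  T  F
T  F  T  F  |  F  T
T  F  T  T  |  F  T
T  T  F  F  |  T  F
T  T  F  T  |  F  T
T  T  T  F  |  F  T
T  T  T  T  |  T  F
The columns differ at p=F, q=F, r=F, s=F (φ=T, ψ=F), so they are not equivalent.

not equivalent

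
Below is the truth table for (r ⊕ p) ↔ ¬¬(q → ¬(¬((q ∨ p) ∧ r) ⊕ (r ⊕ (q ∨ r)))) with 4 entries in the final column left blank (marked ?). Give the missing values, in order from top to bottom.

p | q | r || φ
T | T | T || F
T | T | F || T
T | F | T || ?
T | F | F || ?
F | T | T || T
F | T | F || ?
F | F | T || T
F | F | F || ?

Row p=T, q=F, r=T: (r ⊕ p) = F, ¬¬(q → ¬(¬((q ∨ p) ∧ r) ⊕ (r ⊕ (q ∨ r)))) = T, so the formula = F.
Row p=T, q=F, r=F: (r ⊕ p) = T, ¬¬(q → ¬(¬((q ∨ p) ∧ r) ⊕ (r ⊕ (q ∨ r)))) = T, so the formula = T.
Row p=F, q=T, r=F: (r ⊕ p) = F, ¬¬(q → ¬(¬((q ∨ p) ∧ r) ⊕ (r ⊕ (q ∨ r)))) = T, so the formula = F.
Row p=F, q=F, r=F: (r ⊕ p) = F, ¬¬(q → ¬(¬((q ∨ p) ∧ r) ⊕ (r ⊕ (q ∨ r)))) = T, so the formula = F.

F, T, F, F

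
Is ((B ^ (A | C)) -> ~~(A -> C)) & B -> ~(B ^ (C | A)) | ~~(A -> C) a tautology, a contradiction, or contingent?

  A      B      C       (A | C)  (B ^ (A | C))  (A -> C)  ~(A -> C)  ~~(A -> C)  (C | A)  (B ^ (C | A))  ~(B ^ (C | A))    φ  
False  False  False      False       False        True      False       True      False       False           True        True
False  False   True       True        True        True      False       True       True        True          False        True
False   True  False      False        True        True      False       True      False        True          False        True
False   True   True       True       False        True      False       True       True       False           True        True
 True  False  False       True        True       False       True      False       True        True          False        True
 True  False   True       True        True        True      False       True       True        True          False        True
 True   True  False       True       False       False       True      False       True       False           True        True
 True   True   True       True       False        True      False       True       True       False           True        True
Every row is True, so the formula is a tautology.

tautology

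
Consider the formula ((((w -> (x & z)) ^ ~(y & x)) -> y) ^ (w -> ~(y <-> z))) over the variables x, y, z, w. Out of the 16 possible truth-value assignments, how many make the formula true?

x | y | z | w | (x & z) | (w -> (x & z)) | (y & x) | ~(y & x) | ((w -> (x & z)) ^ ~(y & x)) | (y <-> z) | ~(y <-> z) | (w -> ~(y <-> z)) | φ
- | - | - | - | ------- | -------------- | ------- | -------- | --------------------------- | --------- | ---------- | ----------------- | -
1 | 1 | 1 | 1 |    1    |       1        |    1    |    0     |              1              |     1     |     0      |         0         | 1
1 | 1 | 1 | 0 |    1    |       1        |    1    |    0     |              1              |     1     |     0      |         1         | 0
1 | 1 | 0 | 1 |    0    |       0        |    1    |    0     |              0              |     0     |     1      |         1         | 0
1 | 1 | 0 | 0 |    0    |       1        |    1    |    0     |              1              |     0     |     1      |         1         | 0
1 | 0 | 1 | 1 |    1    |       1        |    0    |    1     |              0              |     0     |     1      |         1         | 0
1 | 0 | 1 | 0 |    1    |       1        |    0    |    1     |              0              |     0     |     1      |         1         | 0
1 | 0 | 0 | 1 |    0    |       0        |    0    |    1     |              1              |     1     |     0      |         0         | 0
1 | 0 | 0 | 0 |    0    |       1        |    0    |    1     |              0              |     1     |     0      |         1         | 0
0 | 1 | 1 | 1 |    0    |       0        |    0    |    1     |              1              |     1     |     0      |         0         | 1
0 | 1 | 1 | 0 |    0    |       1        |    0    |    1     |              0              |     1     |     0      |         1         | 0
0 | 1 | 0 | 1 |    0    |       0        |    0    |    1     |              1              |     0     |     1      |         1         | 0
0 | 1 | 0 | 0 |    0    |       1        |    0    |    1     |              0              |     0     |     1      |         1         | 0
0 | 0 | 1 | 1 |    0    |       0        |    0    |    1     |              1              |     0     |     1      |         1         | 1
0 | 0 | 1 | 0 |    0    |       1        |    0    |    1     |              0              |     0     |     1      |         1         | 0
0 | 0 | 0 | 1 |    0    |       0        |    0    |    1     |              1              |     1     |     0      |         0         | 0
0 | 0 | 0 | 0 |    0    |       1        |    0    |    1     |              0              |     1     |     0      |         1         | 0
The formula is true on 3 of the 16 rows.

3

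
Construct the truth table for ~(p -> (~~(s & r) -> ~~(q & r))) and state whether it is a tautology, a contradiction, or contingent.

p | q | r | s || φ
T | T | T | T || F
T | T | T | F || F
T | T | F | T || F
T | T | F | F || F
T | F | T | T || T
T | F | T | F || F
T | F | F | T || F
T | F | F | F || F
F | T | T | T || F
F | T | T | F || F
F | T | F | T || F
F | T | F | F || F
F | F | T | T || F
F | F | T | F || F
F | F | F | T || F
F | F | F | F || F
1 of 16 rows are T, so the formula is contingent.

contingent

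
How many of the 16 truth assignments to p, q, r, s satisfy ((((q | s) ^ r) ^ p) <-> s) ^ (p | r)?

10

p | q | r | s | φ
- | - | - | - | -
F | F | F | F | T
F | F | F | T | T
F | F | T | F | T
F | F | T | T | T
F | T | F | F | F
F | T | F | T | T
F | T | T | F | F
F | T | T | T | T
T | F | F | F | T
T | F | F | T | T
T | F | T | F | F
T | F | T | T | F
T | T | F | F | F
T | T | F | T | T
T | T | T | F | T
T | T | T | T | F
The formula is true on 10 of the 16 rows.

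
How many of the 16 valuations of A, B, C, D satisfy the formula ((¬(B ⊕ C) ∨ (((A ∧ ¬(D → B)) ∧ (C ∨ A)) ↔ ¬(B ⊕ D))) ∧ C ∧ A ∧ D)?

1

A  B  C  D  |  φ
T  T  T  T  |  T
T  T  T  F  |  F
T  T  F  T  |  F
T  T  F  F  |  F
T  F  T  T  |  F
T  F  T  F  |  F
T  F  F  T  |  F
T  F  F  F  |  F
F  T  T  T  |  F
F  T  T  F  |  F
F  T  F  T  |  F
F  T  F  F  |  F
F  F  T  T  |  F
F  F  T  F  |  F
F  F  F  T  |  F
F  F  F  F  |  F
The formula is true on 1 of the 16 rows.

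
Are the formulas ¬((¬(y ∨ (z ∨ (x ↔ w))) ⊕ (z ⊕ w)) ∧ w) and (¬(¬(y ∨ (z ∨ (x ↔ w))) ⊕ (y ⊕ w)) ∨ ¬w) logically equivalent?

not equivalent

  x   |   y   |   z   |   w   ||   φ   |   ψ  
 True |  True |  True |  True ||  True |  True
 True |  True |  True | False ||  True |  True
 True |  True | False |  True || False |  True
 True |  True | False | False ||  True |  True
 True | False |  True |  True ||  True | False
 True | False |  True | False ||  True |  True
 True | False | False |  True || False | False
 True | False | False | False ||  True |  True
False |  True |  True |  True ||  True |  True
False |  True |  True | False ||  True |  True
False |  True | False |  True || False |  True
False |  True | False | False ||  True |  True
False | False |  True |  True ||  True | False
False | False |  True | False ||  True |  True
False | False | False |  True ||  True |  True
False | False | False | False ||  True |  True
The columns differ at x=True, y=True, z=False, w=True (φ=False, ψ=True), so they are not equivalent.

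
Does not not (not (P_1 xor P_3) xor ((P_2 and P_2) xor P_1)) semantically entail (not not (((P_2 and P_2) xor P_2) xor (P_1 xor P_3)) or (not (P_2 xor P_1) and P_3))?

no

 P_1  |  P_2  |  P_3  |   φ   |   ψ  
----- | ----- | ----- | ----- | -----
 True |  True |  True |  True |  True
 True |  True | False | False |  True
 True | False |  True | False | False
 True | False | False |  True |  True
False |  True |  True |  True |  True
False |  True | False | False | False
False | False |  True | False |  True
False | False | False |  True | False
At P_1=False, P_2=False, P_3=False we have φ true but ψ false, so φ does not entail ψ.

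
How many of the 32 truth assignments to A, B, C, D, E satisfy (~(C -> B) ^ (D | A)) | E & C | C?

28

A  B  C  D  E  |  φ
F  F  F  F  F  |  F
F  F  F  F  T  |  F
F  F  F  T  F  |  T
F  F  F  T  T  |  T
F  F  T  F  F  |  T
F  F  T  F  T  |  T
F  F  T  T  F  |  T
F  F  T  T  T  |  T
F  T  F  F  F  |  F
F  T  F  F  T  |  F
F  T  F  T  F  |  T
F  T  F  T  T  |  T
F  T  T  F  F  |  T
F  T  T  F  T  |  T
F  T  T  T  F  |  T
F  T  T  T  T  |  T
T  F  F  F  F  |  T
T  F  F  F  T  |  T
T  F  F  T  F  |  T
T  F  F  T  T  |  T
T  F  T  F  F  |  T
T  F  T  F  T  |  T
T  F  T  T  F  |  T
T  F  T  T  T  |  T
T  T  F  F  F  |  T
T  T  F  F  T  |  T
T  T  F  T  F  |  T
T  T  F  T  T  |  T
T  T  T  F  F  |  T
T  T  T  F  T  |  T
T  T  T  T  F  |  T
T  T  T  T  T  |  T
The formula is true on 28 of the 32 rows.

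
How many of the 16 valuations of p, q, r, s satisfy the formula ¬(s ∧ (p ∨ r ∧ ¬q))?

  p   |   q   |   r   |   s   |   ¬q  | (r ∧ ¬q) | (p ∨ (r ∧ ¬q)) | (s ∧ (p ∨ (r ∧ ¬q))) | ¬(s ∧ (p ∨ (r ∧ ¬q)))
----- | ----- | ----- | ----- | ----- | -------- | -------------- | -------------------- | ---------------------
False | False | False | False |  True |  False   |     False      |        False         |          True        
False | False | False |  True |  True |  False   |     False      |        False         |          True        
False | False |  True | False |  True |   True   |      True      |        False         |          True        
False | False |  True |  True |  True |   True   |      True      |         True         |         False        
False |  True | False | False | False |  False   |     False      |        False         |          True        
False |  True | False |  True | False |  False   |     False      |        False         |          True        
False |  True |  True | False | False |  False   |     False      |        False         |          True        
False |  True |  True |  True | False |  False   |     False      |        False         |          True        
 True | False | False | False |  True |  False   |      True      |        False         |          True        
 True | False | False |  True |  True |  False   |      True      |         True         |         False        
 True | False |  True | False |  True |   True   |      True      |        False         |          True        
 True | False |  True |  True |  True |   True   |      True      |         True         |         False        
 True |  True | False | False | False |  False   |      True      |        False         |          True        
 True |  True | False |  True | False |  False   |      True      |         True         |         False        
 True |  True |  True | False | False |  False   |      True      |        False         |          True        
 True |  True |  True |  True | False |  False   |      True      |         True         |         False        
The formula is true on 11 of the 16 rows.

11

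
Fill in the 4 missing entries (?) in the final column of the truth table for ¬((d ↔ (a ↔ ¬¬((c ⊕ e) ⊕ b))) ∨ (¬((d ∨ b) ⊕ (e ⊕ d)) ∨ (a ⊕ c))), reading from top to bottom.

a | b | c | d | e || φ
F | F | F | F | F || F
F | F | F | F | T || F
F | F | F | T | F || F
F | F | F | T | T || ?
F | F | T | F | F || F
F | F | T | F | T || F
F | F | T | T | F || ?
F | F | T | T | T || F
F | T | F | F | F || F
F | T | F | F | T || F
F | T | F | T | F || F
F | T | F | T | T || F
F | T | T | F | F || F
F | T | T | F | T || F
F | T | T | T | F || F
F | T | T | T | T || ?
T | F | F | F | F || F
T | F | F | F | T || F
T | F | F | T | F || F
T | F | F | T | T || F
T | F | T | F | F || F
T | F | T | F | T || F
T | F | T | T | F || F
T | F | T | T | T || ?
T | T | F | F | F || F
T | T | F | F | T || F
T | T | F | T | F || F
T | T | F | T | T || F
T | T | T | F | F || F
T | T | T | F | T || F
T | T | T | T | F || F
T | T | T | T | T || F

Row a=F, b=F, c=F, d=T, e=T: (d ↔ (a ↔ ¬¬((c ⊕ e) ⊕ b))) = F, (¬((d ∨ b) ⊕ (e ⊕ d)) ∨ (a ⊕ c)) = F, ((d ↔ (a ↔ ¬¬((c ⊕ e) ⊕ b))) ∨ (¬((d ∨ b) ⊕ (e ⊕ d)) ∨ (a ⊕ c))) = F, so the formula = T.
Row a=F, b=F, c=T, d=T, e=F: (d ↔ (a ↔ ¬¬((c ⊕ e) ⊕ b))) = F, (¬((d ∨ b) ⊕ (e ⊕ d)) ∨ (a ⊕ c)) = T, ((d ↔ (a ↔ ¬¬((c ⊕ e) ⊕ b))) ∨ (¬((d ∨ b) ⊕ (e ⊕ d)) ∨ (a ⊕ c))) = T, so the formula = F.
Row a=F, b=T, c=T, d=T, e=T: (d ↔ (a ↔ ¬¬((c ⊕ e) ⊕ b))) = F, (¬((d ∨ b) ⊕ (e ⊕ d)) ∨ (a ⊕ c)) = T, ((d ↔ (a ↔ ¬¬((c ⊕ e) ⊕ b))) ∨ (¬((d ∨ b) ⊕ (e ⊕ d)) ∨ (a ⊕ c))) = T, so the formula = F.
Row a=T, b=F, c=T, d=T, e=T: (d ↔ (a ↔ ¬¬((c ⊕ e) ⊕ b))) = F, (¬((d ∨ b) ⊕ (e ⊕ d)) ∨ (a ⊕ c)) = F, ((d ↔ (a ↔ ¬¬((c ⊕ e) ⊕ b))) ∨ (¬((d ∨ b) ⊕ (e ⊕ d)) ∨ (a ⊕ c))) = F, so the formula = T.

T, F, F, T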